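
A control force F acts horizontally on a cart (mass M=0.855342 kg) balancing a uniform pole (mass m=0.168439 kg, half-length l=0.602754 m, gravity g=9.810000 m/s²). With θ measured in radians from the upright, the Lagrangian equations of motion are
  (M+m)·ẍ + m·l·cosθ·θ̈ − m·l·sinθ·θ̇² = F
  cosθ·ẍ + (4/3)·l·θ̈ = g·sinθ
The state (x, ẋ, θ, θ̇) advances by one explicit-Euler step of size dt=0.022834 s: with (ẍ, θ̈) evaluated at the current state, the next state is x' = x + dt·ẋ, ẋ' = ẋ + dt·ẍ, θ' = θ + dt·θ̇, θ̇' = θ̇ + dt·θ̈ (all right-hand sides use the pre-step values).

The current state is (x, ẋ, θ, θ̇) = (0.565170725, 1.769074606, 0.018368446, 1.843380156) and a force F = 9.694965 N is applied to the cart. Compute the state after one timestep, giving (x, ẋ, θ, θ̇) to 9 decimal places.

(0.605565775, 2.015315538, 0.060460188, 1.542156443)

sinθ=0.018367413, cosθ=0.999831305
temp = (F + m·l·θ̇²·sinθ)/(M+m) = (9.694965 + 0.006336662)/1.023781 = 9.475954000
θ̈ = (g·sinθ − cosθ·temp)/(l·(4/3 − m·cos²θ/(M+m))) = -13.191894215
ẍ = temp − m·l·θ̈·cosθ/(M+m) = 10.783959532
Euler: x'=0.565170725+0.022834·1.769074606=0.605565775, ẋ'=1.769074606+0.022834·10.783959532=2.015315538
       θ'=0.018368446+0.022834·1.843380156=0.060460188, θ̇'=1.843380156+0.022834·-13.191894215=1.542156443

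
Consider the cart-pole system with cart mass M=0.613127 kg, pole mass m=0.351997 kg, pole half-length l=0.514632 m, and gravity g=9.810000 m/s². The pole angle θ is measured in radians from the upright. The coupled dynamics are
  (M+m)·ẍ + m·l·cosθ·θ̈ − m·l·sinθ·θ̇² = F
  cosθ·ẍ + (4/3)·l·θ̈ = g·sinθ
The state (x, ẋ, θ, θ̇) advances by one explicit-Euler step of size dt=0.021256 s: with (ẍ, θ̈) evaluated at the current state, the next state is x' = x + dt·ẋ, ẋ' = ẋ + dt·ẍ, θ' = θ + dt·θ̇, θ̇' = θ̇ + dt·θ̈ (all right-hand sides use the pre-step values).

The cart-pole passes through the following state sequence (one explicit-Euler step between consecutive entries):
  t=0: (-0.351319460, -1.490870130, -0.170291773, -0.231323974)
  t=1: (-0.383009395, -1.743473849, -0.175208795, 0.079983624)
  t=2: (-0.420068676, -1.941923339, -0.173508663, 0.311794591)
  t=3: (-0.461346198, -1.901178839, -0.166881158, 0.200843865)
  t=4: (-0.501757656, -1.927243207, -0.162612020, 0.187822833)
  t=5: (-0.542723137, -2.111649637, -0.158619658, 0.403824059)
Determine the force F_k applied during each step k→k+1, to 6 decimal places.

F_0 = -8.853108 N
F_1 = -7.065048 N
F_2 = 0.921683 N
F_3 = -1.291660 N
F_4 = -6.555367 N

step 0→1:
  ẍ = (ẋ'−ẋ)/dt = (-1.743473849−-1.490870130)/0.021256 = -11.883878
  θ̈ = (θ̇'−θ̇)/dt = (0.079983624−-0.231323974)/0.021256 = 14.645634
  sinθ=-0.169470, cosθ=0.985535
  F = (M+m)·ẍ + m·l·cosθ·θ̈ − m·l·sinθ·θ̇² = -11.469416 + 2.614666 − -0.001643 = -8.853108
step 1→2:
  ẍ = (ẋ'−ẋ)/dt = (-1.941923339−-1.743473849)/0.021256 = -9.336163
  θ̈ = (θ̇'−θ̇)/dt = (0.311794591−0.079983624)/0.021256 = 10.905672
  sinθ=-0.174314, cosθ=0.984690
  F = (M+m)·ẍ + m·l·cosθ·θ̈ − m·l·sinθ·θ̇² = -9.010555 + 1.945305 − -0.000202 = -7.065048
step 2→3:
  ẍ = (ẋ'−ẋ)/dt = (-1.901178839−-1.941923339)/0.021256 = 1.916847
  θ̈ = (θ̇'−θ̇)/dt = (0.200843865−0.311794591)/0.021256 = -5.219737
  sinθ=-0.172639, cosθ=0.984985
  F = (M+m)·ẍ + m·l·cosθ·θ̈ − m·l·sinθ·θ̇² = 1.849995 + -0.931352 − -0.003040 = 0.921683
step 3→4:
  ẍ = (ẋ'−ẋ)/dt = (-1.927243207−-1.901178839)/0.021256 = -1.226212
  θ̈ = (θ̇'−θ̇)/dt = (0.187822833−0.200843865)/0.021256 = -0.612581
  sinθ=-0.166108, cosθ=0.986108
  F = (M+m)·ẍ + m·l·cosθ·θ̈ − m·l·sinθ·θ̇² = -1.183447 + -0.109427 − -0.001214 = -1.291660
step 4→5:
  ẍ = (ẋ'−ẋ)/dt = (-2.111649637−-1.927243207)/0.021256 = -8.675500
  θ̈ = (θ̇'−θ̇)/dt = (0.403824059−0.187822833)/0.021256 = 10.161894
  sinθ=-0.161896, cosθ=0.986808
  F = (M+m)·ẍ + m·l·cosθ·θ̈ − m·l·sinθ·θ̇² = -8.372933 + 1.816532 − -0.001035 = -6.555367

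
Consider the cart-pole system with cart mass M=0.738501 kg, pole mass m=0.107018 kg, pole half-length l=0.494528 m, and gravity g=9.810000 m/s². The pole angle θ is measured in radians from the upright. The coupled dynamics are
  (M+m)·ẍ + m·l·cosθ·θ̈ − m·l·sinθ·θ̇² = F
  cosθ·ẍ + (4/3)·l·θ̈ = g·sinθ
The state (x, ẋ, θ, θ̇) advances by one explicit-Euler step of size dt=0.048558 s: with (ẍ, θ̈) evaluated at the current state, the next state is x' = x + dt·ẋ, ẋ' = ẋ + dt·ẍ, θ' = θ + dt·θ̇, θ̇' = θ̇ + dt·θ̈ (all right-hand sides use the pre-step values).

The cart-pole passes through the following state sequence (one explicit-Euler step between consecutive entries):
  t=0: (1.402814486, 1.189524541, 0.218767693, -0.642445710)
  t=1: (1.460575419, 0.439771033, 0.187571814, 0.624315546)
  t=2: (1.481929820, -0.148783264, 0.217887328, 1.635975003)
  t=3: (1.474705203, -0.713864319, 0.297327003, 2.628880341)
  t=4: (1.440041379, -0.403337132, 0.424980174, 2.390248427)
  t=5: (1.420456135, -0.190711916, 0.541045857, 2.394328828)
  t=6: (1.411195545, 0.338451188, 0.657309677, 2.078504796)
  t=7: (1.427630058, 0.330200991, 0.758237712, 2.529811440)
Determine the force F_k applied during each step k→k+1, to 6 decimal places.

F_0 = -11.712130 N
F_1 = -9.168814 N
F_2 = -8.813544 N
F_3 = 5.051246 N
F_4 = 3.581734 N
F_5 = 8.762770 N
F_6 = 0.106038 N

step 0→1:
  ẍ = (ẋ'−ẋ)/dt = (0.439771033−1.189524541)/0.048558 = -15.440370
  θ̈ = (θ̇'−θ̇)/dt = (0.624315546−-0.642445710)/0.048558 = 26.087591
  sinθ=0.217027, cosθ=0.976166
  F = (M+m)·ẍ + m·l·cosθ·θ̈ − m·l·sinθ·θ̇² = -13.055127 + 1.347737 − 0.004741 = -11.712130
step 1→2:
  ẍ = (ẋ'−ẋ)/dt = (-0.148783264−0.439771033)/0.048558 = -12.120645
  θ̈ = (θ̇'−θ̇)/dt = (1.635975003−0.624315546)/0.048558 = 20.834043
  sinθ=0.186474, cosθ=0.982460
  F = (M+m)·ẍ + m·l·cosθ·θ̈ − m·l·sinθ·θ̇² = -10.248236 + 1.083269 − 0.003847 = -9.168814
step 2→3:
  ẍ = (ẋ'−ẋ)/dt = (-0.713864319−-0.148783264)/0.048558 = -11.637239
  θ̈ = (θ̇'−θ̇)/dt = (2.628880341−1.635975003)/0.048558 = 20.447822
  sinθ=0.216167, cosθ=0.976356
  F = (M+m)·ẍ + m·l·cosθ·θ̈ − m·l·sinθ·θ̇² = -9.839507 + 1.056582 − 0.030619 = -8.813544
step 3→4:
  ẍ = (ẋ'−ẋ)/dt = (-0.403337132−-0.713864319)/0.048558 = 6.394975
  θ̈ = (θ̇'−θ̇)/dt = (2.390248427−2.628880341)/0.048558 = -4.914369
  sinθ=0.292966, cosθ=0.956123
  F = (M+m)·ẍ + m·l·cosθ·θ̈ − m·l·sinθ·θ̇² = 5.407073 + -0.248673 − 0.107153 = 5.051246
step 4→5:
  ẍ = (ẋ'−ẋ)/dt = (-0.190711916−-0.403337132)/0.048558 = 4.378789
  θ̈ = (θ̇'−θ̇)/dt = (2.394328828−2.390248427)/0.048558 = 0.084031
  sinθ=0.412303, cosθ=0.911047
  F = (M+m)·ẍ + m·l·cosθ·θ̈ − m·l·sinθ·θ̇² = 3.702349 + 0.004052 − 0.124667 = 3.581734
step 5→6:
  ẍ = (ẋ'−ẋ)/dt = (0.338451188−-0.190711916)/0.048558 = 10.897547
  θ̈ = (θ̇'−θ̇)/dt = (2.078504796−2.394328828)/0.048558 = -6.504058
  sinθ=0.515033, cosθ=0.857170
  F = (M+m)·ẍ + m·l·cosθ·θ̈ − m·l·sinθ·θ̇² = 9.214083 + -0.295053 − 0.156261 = 8.762770
step 6→7:
  ẍ = (ẋ'−ẋ)/dt = (0.330200991−0.338451188)/0.048558 = -0.169904
  θ̈ = (θ̇'−θ̇)/dt = (2.529811440−2.078504796)/0.048558 = 9.294177
  sinθ=0.610989, cosθ=0.791639
  F = (M+m)·ẍ + m·l·cosθ·θ̈ − m·l·sinθ·θ̇² = -0.143657 + 0.389391 − 0.139696 = 0.106038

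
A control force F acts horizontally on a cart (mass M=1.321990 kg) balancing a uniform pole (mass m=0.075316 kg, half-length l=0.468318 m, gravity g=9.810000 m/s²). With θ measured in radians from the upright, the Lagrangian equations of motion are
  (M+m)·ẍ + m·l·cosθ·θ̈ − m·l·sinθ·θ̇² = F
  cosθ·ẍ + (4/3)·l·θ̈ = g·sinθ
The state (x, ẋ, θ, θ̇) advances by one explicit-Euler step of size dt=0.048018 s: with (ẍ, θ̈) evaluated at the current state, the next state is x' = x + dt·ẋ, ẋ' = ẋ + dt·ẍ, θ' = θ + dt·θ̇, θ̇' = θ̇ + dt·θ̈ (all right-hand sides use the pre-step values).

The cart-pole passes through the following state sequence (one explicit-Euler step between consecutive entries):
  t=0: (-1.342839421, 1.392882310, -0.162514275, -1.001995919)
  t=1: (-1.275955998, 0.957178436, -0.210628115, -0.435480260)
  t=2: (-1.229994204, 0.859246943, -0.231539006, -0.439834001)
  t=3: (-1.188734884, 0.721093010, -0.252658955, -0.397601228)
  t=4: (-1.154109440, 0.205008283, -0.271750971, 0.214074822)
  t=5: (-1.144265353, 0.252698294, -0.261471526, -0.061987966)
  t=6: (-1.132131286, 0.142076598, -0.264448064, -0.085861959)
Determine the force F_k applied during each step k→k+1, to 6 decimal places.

step 0→1:
  ẍ = (ẋ'−ẋ)/dt = (0.957178436−1.392882310)/0.048018 = -9.073761
  θ̈ = (θ̇'−θ̇)/dt = (-0.435480260−-1.001995919)/0.048018 = 11.797985
  sinθ=-0.161800, cosθ=0.986824
  F = (M+m)·ẍ + m·l·cosθ·θ̈ − m·l·sinθ·θ̇² = -12.678821 + 0.410653 − -0.005730 = -12.262438
step 1→2:
  ẍ = (ẋ'−ẋ)/dt = (0.859246943−0.957178436)/0.048018 = -2.039475
  θ̈ = (θ̇'−θ̇)/dt = (-0.439834001−-0.435480260)/0.048018 = -0.090669
  sinθ=-0.209074, cosθ=0.977900
  F = (M+m)·ẍ + m·l·cosθ·θ̈ − m·l·sinθ·θ̇² = -2.849770 + -0.003127 − -0.001399 = -2.851499
step 2→3:
  ẍ = (ẋ'−ẋ)/dt = (0.721093010−0.859246943)/0.048018 = -2.877128
  θ̈ = (θ̇'−θ̇)/dt = (-0.397601228−-0.439834001)/0.048018 = 0.879520
  sinθ=-0.229476, cosθ=0.973314
  F = (M+m)·ẍ + m·l·cosθ·θ̈ − m·l·sinθ·θ̇² = -4.020228 + 0.030194 − -0.001566 = -3.988468
step 3→4:
  ẍ = (ẋ'−ẋ)/dt = (0.205008283−0.721093010)/0.048018 = -10.747735
  θ̈ = (θ̇'−θ̇)/dt = (0.214074822−-0.397601228)/0.048018 = 12.738474
  sinθ=-0.249979, cosθ=0.968251
  F = (M+m)·ẍ + m·l·cosθ·θ̈ − m·l·sinθ·θ̇² = -15.017874 + 0.435044 − -0.001394 = -14.581436
step 4→5:
  ẍ = (ẋ'−ẋ)/dt = (0.252698294−0.205008283)/0.048018 = 0.993169
  θ̈ = (θ̇'−θ̇)/dt = (-0.061987966−0.214074822)/0.048018 = -5.749152
  sinθ=-0.268419, cosθ=0.963302
  F = (M+m)·ẍ + m·l·cosθ·θ̈ − m·l·sinθ·θ̇² = 1.387762 + -0.195342 − -0.000434 = 1.192854
step 5→6:
  ẍ = (ẋ'−ẋ)/dt = (0.142076598−0.252698294)/0.048018 = -2.303755
  θ̈ = (θ̇'−θ̇)/dt = (-0.085861959−-0.061987966)/0.048018 = -0.497188
  sinθ=-0.258502, cosθ=0.966011
  F = (M+m)·ẍ + m·l·cosθ·θ̈ − m·l·sinθ·θ̇² = -3.219050 + -0.016941 − -0.000035 = -3.235956

F_0 = -12.262438 N
F_1 = -2.851499 N
F_2 = -3.988468 N
F_3 = -14.581436 N
F_4 = 1.192854 N
F_5 = -3.235956 N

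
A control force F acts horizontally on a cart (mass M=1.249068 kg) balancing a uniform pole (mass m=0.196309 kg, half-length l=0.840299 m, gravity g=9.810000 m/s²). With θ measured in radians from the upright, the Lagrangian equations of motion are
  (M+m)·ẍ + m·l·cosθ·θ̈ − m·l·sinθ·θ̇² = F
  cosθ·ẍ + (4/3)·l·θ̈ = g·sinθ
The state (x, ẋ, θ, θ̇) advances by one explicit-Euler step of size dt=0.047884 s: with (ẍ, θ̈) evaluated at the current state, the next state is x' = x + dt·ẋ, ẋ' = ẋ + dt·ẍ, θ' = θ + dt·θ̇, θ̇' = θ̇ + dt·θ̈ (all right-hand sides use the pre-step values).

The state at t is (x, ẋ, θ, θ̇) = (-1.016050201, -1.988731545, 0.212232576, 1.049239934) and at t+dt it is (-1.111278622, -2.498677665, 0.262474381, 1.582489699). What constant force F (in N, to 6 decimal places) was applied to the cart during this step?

ẍ = (ẋ'−ẋ)/dt = (-2.498677665−-1.988731545)/0.047884 = -10.649614
θ̈ = (θ̇'−θ̇)/dt = (1.582489699−1.049239934)/0.047884 = 11.136283
sinθ=0.210643, cosθ=0.977563
F = (M+m)·ẍ + m·l·cosθ·θ̈ − m·l·sinθ·θ̇² = -15.392707 + 1.795805 − 0.038253 = -13.635156

F = -13.635156 N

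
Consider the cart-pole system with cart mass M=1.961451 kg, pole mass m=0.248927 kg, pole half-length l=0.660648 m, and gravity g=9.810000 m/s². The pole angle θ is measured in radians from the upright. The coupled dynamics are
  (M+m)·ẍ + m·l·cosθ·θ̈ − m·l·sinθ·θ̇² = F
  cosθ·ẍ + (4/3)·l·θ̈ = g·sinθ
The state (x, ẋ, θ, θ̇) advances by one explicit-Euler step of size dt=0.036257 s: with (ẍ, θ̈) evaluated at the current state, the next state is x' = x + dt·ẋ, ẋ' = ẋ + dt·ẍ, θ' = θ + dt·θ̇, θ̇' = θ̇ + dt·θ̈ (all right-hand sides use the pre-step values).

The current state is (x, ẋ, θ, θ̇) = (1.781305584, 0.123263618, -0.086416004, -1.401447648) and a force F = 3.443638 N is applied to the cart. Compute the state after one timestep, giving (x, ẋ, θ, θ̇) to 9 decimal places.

(1.785774753, 0.187239114, -0.137228291, -1.508654973)

sinθ=-0.086308489, cosθ=0.996268460
temp = (F + m·l·θ̇²·sinθ)/(M+m) = (3.443638 + -0.027877216)/2.210378 = 1.545328801
θ̈ = (g·sinθ − cosθ·temp)/(l·(4/3 − m·cos²θ/(M+m))) = -2.956872473
ẍ = temp − m·l·θ̈·cosθ/(M+m) = 1.764500541
Euler: x'=1.781305584+0.036257·0.123263618=1.785774753, ẋ'=0.123263618+0.036257·1.764500541=0.187239114
       θ'=-0.086416004+0.036257·-1.401447648=-0.137228291, θ̇'=-1.401447648+0.036257·-2.956872473=-1.508654973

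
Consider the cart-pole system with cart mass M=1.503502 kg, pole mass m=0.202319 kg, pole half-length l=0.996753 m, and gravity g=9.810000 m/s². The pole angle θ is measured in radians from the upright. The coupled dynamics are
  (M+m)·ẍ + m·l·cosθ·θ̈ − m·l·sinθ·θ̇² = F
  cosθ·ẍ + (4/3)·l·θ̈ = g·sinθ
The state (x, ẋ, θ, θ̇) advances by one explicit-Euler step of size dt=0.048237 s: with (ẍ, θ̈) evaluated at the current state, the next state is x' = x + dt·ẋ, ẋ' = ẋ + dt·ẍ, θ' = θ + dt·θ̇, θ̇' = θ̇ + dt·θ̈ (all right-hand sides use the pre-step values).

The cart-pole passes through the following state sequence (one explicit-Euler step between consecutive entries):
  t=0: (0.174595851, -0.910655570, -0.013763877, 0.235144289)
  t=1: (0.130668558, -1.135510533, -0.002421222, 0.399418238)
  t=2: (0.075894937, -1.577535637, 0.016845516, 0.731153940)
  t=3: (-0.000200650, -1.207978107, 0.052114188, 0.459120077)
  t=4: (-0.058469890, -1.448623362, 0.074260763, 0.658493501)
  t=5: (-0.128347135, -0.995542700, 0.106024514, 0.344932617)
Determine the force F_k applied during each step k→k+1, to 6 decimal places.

F_0 = -7.264760 N
F_1 = -14.244535 N
F_2 = 11.929852 N
F_3 = -7.679853 N
F_4 = 14.708678 N

step 0→1:
  ẍ = (ẋ'−ẋ)/dt = (-1.135510533−-0.910655570)/0.048237 = -4.661462
  θ̈ = (θ̇'−θ̇)/dt = (0.399418238−0.235144289)/0.048237 = 3.405559
  sinθ=-0.013763, cosθ=0.999905
  F = (M+m)·ẍ + m·l·cosθ·θ̈ − m·l·sinθ·θ̇² = -7.951620 + 0.686707 − -0.000153 = -7.264760
step 1→2:
  ẍ = (ẋ'−ẋ)/dt = (-1.577535637−-1.135510533)/0.048237 = -9.163611
  θ̈ = (θ̇'−θ̇)/dt = (0.731153940−0.399418238)/0.048237 = 6.877204
  sinθ=-0.002421, cosθ=0.999997
  F = (M+m)·ẍ + m·l·cosθ·θ̈ − m·l·sinθ·θ̇² = -15.631480 + 1.386867 − -0.000078 = -14.244535
step 2→3:
  ẍ = (ẋ'−ẋ)/dt = (-1.207978107−-1.577535637)/0.048237 = 7.661288
  θ̈ = (θ̇'−θ̇)/dt = (0.459120077−0.731153940)/0.048237 = -5.639527
  sinθ=0.016845, cosθ=0.999858
  F = (M+m)·ẍ + m·l·cosθ·θ̈ − m·l·sinθ·θ̇² = 13.068785 + -1.137117 − 0.001816 = 11.929852
step 3→4:
  ẍ = (ẋ'−ẋ)/dt = (-1.448623362−-1.207978107)/0.048237 = -4.988811
  θ̈ = (θ̇'−θ̇)/dt = (0.658493501−0.459120077)/0.048237 = 4.133205
  sinθ=0.052091, cosθ=0.998642
  F = (M+m)·ẍ + m·l·cosθ·θ̈ − m·l·sinθ·θ̇² = -8.510018 + 0.832379 − 0.002214 = -7.679853
step 4→5:
  ẍ = (ẋ'−ẋ)/dt = (-0.995542700−-1.448623362)/0.048237 = 9.392803
  θ̈ = (θ̇'−θ̇)/dt = (0.344932617−0.658493501)/0.048237 = -6.500423
  sinθ=0.074193, cosθ=0.997244
  F = (M+m)·ẍ + m·l·cosθ·θ̈ − m·l·sinθ·θ̇² = 16.022441 + -1.307276 − 0.006488 = 14.708678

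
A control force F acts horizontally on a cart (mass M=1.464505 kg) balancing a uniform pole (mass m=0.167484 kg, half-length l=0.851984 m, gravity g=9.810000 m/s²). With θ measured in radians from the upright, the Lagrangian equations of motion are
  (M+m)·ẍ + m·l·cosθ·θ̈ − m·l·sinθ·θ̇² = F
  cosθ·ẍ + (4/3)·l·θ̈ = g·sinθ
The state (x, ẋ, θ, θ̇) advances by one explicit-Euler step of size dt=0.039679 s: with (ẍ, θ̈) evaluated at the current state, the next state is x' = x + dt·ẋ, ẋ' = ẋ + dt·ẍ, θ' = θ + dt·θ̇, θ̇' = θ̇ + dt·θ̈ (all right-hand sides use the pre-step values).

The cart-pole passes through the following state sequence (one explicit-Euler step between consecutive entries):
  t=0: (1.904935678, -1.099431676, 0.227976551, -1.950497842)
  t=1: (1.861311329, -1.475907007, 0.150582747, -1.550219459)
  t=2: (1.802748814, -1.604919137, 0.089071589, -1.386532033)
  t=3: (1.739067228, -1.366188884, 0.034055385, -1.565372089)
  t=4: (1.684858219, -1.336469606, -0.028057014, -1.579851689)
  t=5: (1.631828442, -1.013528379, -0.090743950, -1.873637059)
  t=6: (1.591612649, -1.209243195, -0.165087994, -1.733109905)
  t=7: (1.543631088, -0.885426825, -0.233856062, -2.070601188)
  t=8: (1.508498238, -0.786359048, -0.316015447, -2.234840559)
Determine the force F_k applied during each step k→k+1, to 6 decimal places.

step 0→1:
  ẍ = (ẋ'−ẋ)/dt = (-1.475907007−-1.099431676)/0.039679 = -9.488025
  θ̈ = (θ̇'−θ̇)/dt = (-1.550219459−-1.950497842)/0.039679 = 10.087915
  sinθ=0.226007, cosθ=0.974126
  F = (M+m)·ẍ + m·l·cosθ·θ̈ − m·l·sinθ·θ̇² = -15.484352 + 1.402236 − 0.122692 = -14.204808
step 1→2:
  ẍ = (ẋ'−ẋ)/dt = (-1.604919137−-1.475907007)/0.039679 = -3.251396
  θ̈ = (θ̇'−θ̇)/dt = (-1.386532033−-1.550219459)/0.039679 = 4.125291
  sinθ=0.150014, cosθ=0.988684
  F = (M+m)·ẍ + m·l·cosθ·θ̈ − m·l·sinθ·θ̇² = -5.306242 + 0.581992 − 0.051443 = -4.775693
step 2→3:
  ẍ = (ẋ'−ẋ)/dt = (-1.366188884−-1.604919137)/0.039679 = 6.016539
  θ̈ = (θ̇'−θ̇)/dt = (-1.565372089−-1.386532033)/0.039679 = -4.507171
  sinθ=0.088954, cosθ=0.996036
  F = (M+m)·ẍ + m·l·cosθ·θ̈ − m·l·sinθ·θ̇² = 9.818926 + -0.640595 − 0.024402 = 9.153928
step 3→4:
  ẍ = (ẋ'−ẋ)/dt = (-1.336469606−-1.366188884)/0.039679 = 0.748993
  θ̈ = (θ̇'−θ̇)/dt = (-1.579851689−-1.565372089)/0.039679 = -0.364918
  sinθ=0.034049, cosθ=0.999420
  F = (M+m)·ẍ + m·l·cosθ·θ̈ − m·l·sinθ·θ̇² = 1.222348 + -0.052041 − 0.011905 = 1.158401
step 4→5:
  ẍ = (ẋ'−ẋ)/dt = (-1.013528379−-1.336469606)/0.039679 = 8.138845
  θ̈ = (θ̇'−θ̇)/dt = (-1.873637059−-1.579851689)/0.039679 = -7.404052
  sinθ=-0.028053, cosθ=0.999606
  F = (M+m)·ẍ + m·l·cosθ·θ̈ − m·l·sinθ·θ̇² = 13.282505 + -1.056096 − -0.009991 = 12.236401
step 5→6:
  ẍ = (ẋ'−ẋ)/dt = (-1.209243195−-1.013528379)/0.039679 = -4.932453
  θ̈ = (θ̇'−θ̇)/dt = (-1.733109905−-1.873637059)/0.039679 = 3.541600
  sinθ=-0.090619, cosθ=0.995886
  F = (M+m)·ẍ + m·l·cosθ·θ̈ − m·l·sinθ·θ̇² = -8.049710 + 0.503285 − -0.045394 = -7.501031
step 6→7:
  ẍ = (ẋ'−ẋ)/dt = (-0.885426825−-1.209243195)/0.039679 = 8.160900
  θ̈ = (θ̇'−θ̇)/dt = (-2.070601188−-1.733109905)/0.039679 = -8.505539
  sinθ=-0.164339, cosθ=0.986404
  F = (M+m)·ẍ + m·l·cosθ·θ̈ − m·l·sinθ·θ̇² = 13.318500 + -1.197185 − -0.070437 = 12.191751
step 7→8:
  ẍ = (ẋ'−ẋ)/dt = (-0.786359048−-0.885426825)/0.039679 = 2.496731
  θ̈ = (θ̇'−θ̇)/dt = (-2.234840559−-2.070601188)/0.039679 = -4.139201
  sinθ=-0.231730, cosθ=0.972780
  F = (M+m)·ẍ + m·l·cosθ·θ̈ − m·l·sinθ·θ̇² = 4.074637 + -0.574561 − -0.141769 = 3.641845

F_0 = -14.204808 N
F_1 = -4.775693 N
F_2 = 9.153928 N
F_3 = 1.158401 N
F_4 = 12.236401 N
F_5 = -7.501031 N
F_6 = 12.191751 N
F_7 = 3.641845 N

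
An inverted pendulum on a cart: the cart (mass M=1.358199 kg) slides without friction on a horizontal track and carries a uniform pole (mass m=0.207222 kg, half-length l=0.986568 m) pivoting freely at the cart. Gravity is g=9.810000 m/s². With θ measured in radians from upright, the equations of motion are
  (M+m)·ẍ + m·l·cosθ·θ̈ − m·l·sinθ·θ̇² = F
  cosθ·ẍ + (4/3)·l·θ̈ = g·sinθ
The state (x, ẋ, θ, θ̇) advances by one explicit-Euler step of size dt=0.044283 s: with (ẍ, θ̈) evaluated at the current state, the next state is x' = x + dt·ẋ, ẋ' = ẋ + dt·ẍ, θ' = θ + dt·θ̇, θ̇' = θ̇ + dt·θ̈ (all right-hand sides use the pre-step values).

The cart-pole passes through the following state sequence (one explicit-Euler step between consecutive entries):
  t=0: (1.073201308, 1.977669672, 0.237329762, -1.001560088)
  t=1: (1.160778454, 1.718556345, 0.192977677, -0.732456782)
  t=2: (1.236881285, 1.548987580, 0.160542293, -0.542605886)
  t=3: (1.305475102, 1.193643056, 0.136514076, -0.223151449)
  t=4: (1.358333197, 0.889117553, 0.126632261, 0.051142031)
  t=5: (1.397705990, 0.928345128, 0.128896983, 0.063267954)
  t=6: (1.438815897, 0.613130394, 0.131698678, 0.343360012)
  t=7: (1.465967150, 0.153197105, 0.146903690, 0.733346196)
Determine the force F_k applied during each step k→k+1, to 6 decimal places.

step 0→1:
  ẍ = (ẋ'−ẋ)/dt = (1.718556345−1.977669672)/0.044283 = -5.851305
  θ̈ = (θ̇'−θ̇)/dt = (-0.732456782−-1.001560088)/0.044283 = 6.076899
  sinθ=0.235108, cosθ=0.971969
  F = (M+m)·ẍ + m·l·cosθ·θ̈ − m·l·sinθ·θ̇² = -9.159755 + 1.207529 − 0.048215 = -8.000442
step 1→2:
  ẍ = (ẋ'−ẋ)/dt = (1.548987580−1.718556345)/0.044283 = -3.829207
  θ̈ = (θ̇'−θ̇)/dt = (-0.542605886−-0.732456782)/0.044283 = 4.287218
  sinθ=0.191782, cosθ=0.981438
  F = (M+m)·ẍ + m·l·cosθ·θ̈ − m·l·sinθ·θ̇² = -5.994321 + 0.860203 − 0.021035 = -5.155152
step 2→3:
  ẍ = (ẋ'−ẋ)/dt = (1.193643056−1.548987580)/0.044283 = -8.024400
  θ̈ = (θ̇'−θ̇)/dt = (-0.223151449−-0.542605886)/0.044283 = 7.213929
  sinθ=0.159854, cosθ=0.987141
  F = (M+m)·ẍ + m·l·cosθ·θ̈ − m·l·sinθ·θ̇² = -12.561565 + 1.455841 − 0.009622 = -11.115346
step 3→4:
  ẍ = (ẋ'−ẋ)/dt = (0.889117553−1.193643056)/0.044283 = -6.876804
  θ̈ = (θ̇'−θ̇)/dt = (0.051142031−-0.223151449)/0.044283 = 6.194103
  sinθ=0.136090, cosθ=0.990696
  F = (M+m)·ẍ + m·l·cosθ·θ̈ − m·l·sinθ·θ̇² = -10.765093 + 1.254533 − 0.001385 = -9.511946
step 4→5:
  ẍ = (ẋ'−ẋ)/dt = (0.928345128−0.889117553)/0.044283 = 0.885838
  θ̈ = (θ̇'−θ̇)/dt = (0.063267954−0.051142031)/0.044283 = 0.273828
  sinθ=0.126294, cosθ=0.991993
  F = (M+m)·ẍ + m·l·cosθ·θ̈ − m·l·sinθ·θ̇² = 1.386710 + 0.055533 − 0.000068 = 1.442175
step 5→6:
  ẍ = (ẋ'−ẋ)/dt = (0.613130394−0.928345128)/0.044283 = -7.118188
  θ̈ = (θ̇'−θ̇)/dt = (0.343360012−0.063267954)/0.044283 = 6.325047
  sinθ=0.128540, cosθ=0.991704
  F = (M+m)·ẍ + m·l·cosθ·θ̈ − m·l·sinθ·θ̇² = -11.142961 + 1.282357 − 0.000105 = -9.860710
step 6→7:
  ẍ = (ẋ'−ẋ)/dt = (0.153197105−0.613130394)/0.044283 = -10.386227
  θ̈ = (θ̇'−θ̇)/dt = (0.733346196−0.343360012)/0.044283 = 8.806679
  sinθ=0.131318, cosθ=0.991340
  F = (M+m)·ẍ + m·l·cosθ·θ̈ − m·l·sinθ·θ̇² = -16.258818 + 1.784834 − 0.003165 = -14.477149

F_0 = -8.000442 N
F_1 = -5.155152 N
F_2 = -11.115346 N
F_3 = -9.511946 N
F_4 = 1.442175 N
F_5 = -9.860710 N
F_6 = -14.477149 N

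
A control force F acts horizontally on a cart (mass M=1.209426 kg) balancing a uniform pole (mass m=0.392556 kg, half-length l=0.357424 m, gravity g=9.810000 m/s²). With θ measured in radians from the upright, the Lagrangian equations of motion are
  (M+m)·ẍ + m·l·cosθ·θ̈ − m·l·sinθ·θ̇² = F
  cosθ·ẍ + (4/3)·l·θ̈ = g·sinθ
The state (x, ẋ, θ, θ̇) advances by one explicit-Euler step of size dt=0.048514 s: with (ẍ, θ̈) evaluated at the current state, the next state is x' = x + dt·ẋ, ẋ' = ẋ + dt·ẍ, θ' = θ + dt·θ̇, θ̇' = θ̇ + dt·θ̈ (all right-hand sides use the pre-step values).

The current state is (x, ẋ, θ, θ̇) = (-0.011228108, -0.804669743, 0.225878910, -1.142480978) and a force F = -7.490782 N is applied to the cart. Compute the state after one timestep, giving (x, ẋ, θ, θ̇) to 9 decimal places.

(-0.050265856, -1.101117332, 0.170452588, -0.312571407)

sinθ=0.223963032, cosθ=0.974597640
temp = (F + m·l·θ̇²·sinθ)/(M+m) = (-7.490782 + 0.041016597)/1.601982 = -4.650342765
θ̈ = (g·sinθ − cosθ·temp)/(l·(4/3 − m·cos²θ/(M+m))) = 17.106599555
ẍ = temp − m·l·θ̈·cosθ/(M+m) = -6.110557555
Euler: x'=-0.011228108+0.048514·-0.804669743=-0.050265856, ẋ'=-0.804669743+0.048514·-6.110557555=-1.101117332
       θ'=0.225878910+0.048514·-1.142480978=0.170452588, θ̇'=-1.142480978+0.048514·17.106599555=-0.312571407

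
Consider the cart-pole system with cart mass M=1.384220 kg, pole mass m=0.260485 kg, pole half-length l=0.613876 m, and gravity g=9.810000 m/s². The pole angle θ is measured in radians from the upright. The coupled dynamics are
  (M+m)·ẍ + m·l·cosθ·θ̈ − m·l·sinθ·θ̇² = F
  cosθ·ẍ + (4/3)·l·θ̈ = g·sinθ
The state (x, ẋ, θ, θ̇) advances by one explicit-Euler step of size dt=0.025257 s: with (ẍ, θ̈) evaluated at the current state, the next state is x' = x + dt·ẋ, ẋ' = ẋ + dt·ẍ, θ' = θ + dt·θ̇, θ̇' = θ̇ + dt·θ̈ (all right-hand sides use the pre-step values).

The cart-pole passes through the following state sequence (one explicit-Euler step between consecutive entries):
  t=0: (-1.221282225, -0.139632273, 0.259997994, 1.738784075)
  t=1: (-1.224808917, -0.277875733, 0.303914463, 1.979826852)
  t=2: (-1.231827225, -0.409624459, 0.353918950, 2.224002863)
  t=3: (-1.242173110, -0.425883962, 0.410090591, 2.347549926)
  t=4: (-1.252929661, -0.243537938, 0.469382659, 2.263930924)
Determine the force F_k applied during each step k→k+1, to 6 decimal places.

step 0→1:
  ẍ = (ẋ'−ẋ)/dt = (-0.277875733−-0.139632273)/0.025257 = -5.473471
  θ̈ = (θ̇'−θ̇)/dt = (1.979826852−1.738784075)/0.025257 = 9.543603
  sinθ=0.257079, cosθ=0.966390
  F = (M+m)·ẍ + m·l·cosθ·θ̈ − m·l·sinθ·θ̇² = -9.002245 + 1.474784 − 0.124286 = -7.651747
step 1→2:
  ẍ = (ẋ'−ẋ)/dt = (-0.409624459−-0.277875733)/0.025257 = -5.216325
  θ̈ = (θ̇'−θ̇)/dt = (2.224002863−1.979826852)/0.025257 = 9.667657
  sinθ=0.299258, cosθ=0.954172
  F = (M+m)·ẍ + m·l·cosθ·θ̈ − m·l·sinθ·θ̇² = -8.579316 + 1.475066 − 0.187570 = -7.291820
step 2→3:
  ẍ = (ẋ'−ẋ)/dt = (-0.425883962−-0.409624459)/0.025257 = -0.643762
  θ̈ = (θ̇'−θ̇)/dt = (2.347549926−2.224002863)/0.025257 = 4.891597
  sinθ=0.346577, cosθ=0.938022
  F = (M+m)·ẍ + m·l·cosθ·θ̈ − m·l·sinθ·θ̇² = -1.058799 + 0.733714 − 0.274115 = -0.599200
step 3→4:
  ẍ = (ẋ'−ẋ)/dt = (-0.243537938−-0.425883962)/0.025257 = 7.219623
  θ̈ = (θ̇'−θ̇)/dt = (2.263930924−2.347549926)/0.025257 = -3.310726
  sinθ=0.398692, cosθ=0.917085
  F = (M+m)·ẍ + m·l·cosθ·θ̈ − m·l·sinθ·θ̇² = 11.874150 + -0.485508 − 0.351343 = 11.037300

F_0 = -7.651747 N
F_1 = -7.291820 N
F_2 = -0.599200 N
F_3 = 11.037300 N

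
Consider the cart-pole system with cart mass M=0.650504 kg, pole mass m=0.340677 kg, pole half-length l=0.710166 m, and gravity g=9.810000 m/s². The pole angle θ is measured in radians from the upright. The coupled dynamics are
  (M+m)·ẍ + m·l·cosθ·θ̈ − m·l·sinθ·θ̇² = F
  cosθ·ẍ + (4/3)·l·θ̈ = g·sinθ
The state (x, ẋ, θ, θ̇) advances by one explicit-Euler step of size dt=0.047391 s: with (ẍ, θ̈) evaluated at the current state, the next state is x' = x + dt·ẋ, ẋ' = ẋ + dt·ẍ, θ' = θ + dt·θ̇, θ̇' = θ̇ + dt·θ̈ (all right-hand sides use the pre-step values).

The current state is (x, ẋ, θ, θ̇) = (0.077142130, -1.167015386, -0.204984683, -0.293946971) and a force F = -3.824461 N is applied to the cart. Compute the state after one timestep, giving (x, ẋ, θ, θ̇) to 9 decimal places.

(0.021836104, -1.378434446, -0.218915124, -0.175284311)

sinθ=-0.203552164, cosθ=0.979064102
temp = (F + m·l·θ̇²·sinθ)/(M+m) = (-3.824461 + -0.004255165)/0.991181 = -3.862782040
θ̈ = (g·sinθ − cosθ·temp)/(l·(4/3 − m·cos²θ/(M+m))) = 2.503907077
ẍ = temp − m·l·θ̈·cosθ/(M+m) = -4.461164778
Euler: x'=0.077142130+0.047391·-1.167015386=0.021836104, ẋ'=-1.167015386+0.047391·-4.461164778=-1.378434446
       θ'=-0.204984683+0.047391·-0.293946971=-0.218915124, θ̇'=-0.293946971+0.047391·2.503907077=-0.175284311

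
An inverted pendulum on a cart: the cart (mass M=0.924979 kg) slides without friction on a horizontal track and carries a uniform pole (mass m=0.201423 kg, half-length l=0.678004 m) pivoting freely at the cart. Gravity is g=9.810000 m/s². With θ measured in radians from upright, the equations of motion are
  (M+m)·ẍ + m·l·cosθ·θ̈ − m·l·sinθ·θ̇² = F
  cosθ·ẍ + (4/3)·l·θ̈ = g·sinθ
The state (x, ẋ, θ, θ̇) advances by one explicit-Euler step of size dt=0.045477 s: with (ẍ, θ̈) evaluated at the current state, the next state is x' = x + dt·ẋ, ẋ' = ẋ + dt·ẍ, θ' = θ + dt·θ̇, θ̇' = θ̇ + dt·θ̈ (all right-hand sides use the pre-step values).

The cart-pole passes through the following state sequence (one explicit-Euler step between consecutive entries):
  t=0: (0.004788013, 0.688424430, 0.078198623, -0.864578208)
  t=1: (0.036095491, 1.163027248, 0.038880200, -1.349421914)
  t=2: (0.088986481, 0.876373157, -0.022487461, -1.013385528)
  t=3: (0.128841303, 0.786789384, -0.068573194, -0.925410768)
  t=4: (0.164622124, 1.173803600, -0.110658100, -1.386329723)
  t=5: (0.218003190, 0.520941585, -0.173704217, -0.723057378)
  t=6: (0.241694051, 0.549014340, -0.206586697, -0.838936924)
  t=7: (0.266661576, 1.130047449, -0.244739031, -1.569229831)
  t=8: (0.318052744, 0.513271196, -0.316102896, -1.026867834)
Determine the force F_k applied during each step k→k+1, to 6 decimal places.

F_0 = 10.295760 N
F_1 = -6.101348 N
F_2 = -1.951594 N
F_3 = 8.212949 N
F_4 = -14.161901 N
F_5 = 0.364918 N
F_6 = 12.264688 N
F_7 = -13.615048 N

step 0→1:
  ẍ = (ẋ'−ẋ)/dt = (1.163027248−0.688424430)/0.045477 = 10.436107
  θ̈ = (θ̇'−θ̇)/dt = (-1.349421914−-0.864578208)/0.045477 = -10.661295
  sinθ=0.078119, cosθ=0.996944
  F = (M+m)·ẍ + m·l·cosθ·θ̈ − m·l·sinθ·θ̇² = 11.755251 + -1.451517 − 0.007975 = 10.295760
step 1→2:
  ẍ = (ẋ'−ẋ)/dt = (0.876373157−1.163027248)/0.045477 = -6.303276
  θ̈ = (θ̇'−θ̇)/dt = (-1.013385528−-1.349421914)/0.045477 = 7.389150
  sinθ=0.038870, cosθ=0.999244
  F = (M+m)·ẍ + m·l·cosθ·θ̈ − m·l·sinθ·θ̇² = -7.100023 + 1.008341 − 0.009666 = -6.101348
step 2→3:
  ẍ = (ẋ'−ẋ)/dt = (0.786789384−0.876373157)/0.045477 = -1.969870
  θ̈ = (θ̇'−θ̇)/dt = (-0.925410768−-1.013385528)/0.045477 = 1.934489
  sinθ=-0.022486, cosθ=0.999747
  F = (M+m)·ẍ + m·l·cosθ·θ̈ − m·l·sinθ·θ̇² = -2.218865 + 0.264118 − -0.003154 = -1.951594
step 3→4:
  ẍ = (ẋ'−ẋ)/dt = (1.173803600−0.786789384)/0.045477 = 8.510109
  θ̈ = (θ̇'−θ̇)/dt = (-1.386329723−-0.925410768)/0.045477 = -10.135210
  sinθ=-0.068519, cosθ=0.997650
  F = (M+m)·ẍ + m·l·cosθ·θ̈ − m·l·sinθ·θ̇² = 9.585804 + -1.380868 − -0.008014 = 8.212949
step 4→5:
  ẍ = (ẋ'−ẋ)/dt = (0.520941585−1.173803600)/0.045477 = -14.355873
  θ̈ = (θ̇'−θ̇)/dt = (-0.723057378−-1.386329723)/0.045477 = 14.584787
  sinθ=-0.110432, cosθ=0.993884
  F = (M+m)·ẍ + m·l·cosθ·θ̈ − m·l·sinθ·θ̇² = -16.170484 + 1.979598 − -0.028985 = -14.161901
step 5→6:
  ẍ = (ẋ'−ẋ)/dt = (0.549014340−0.520941585)/0.045477 = 0.617296
  θ̈ = (θ̇'−θ̇)/dt = (-0.838936924−-0.723057378)/0.045477 = -2.548091
  sinθ=-0.172832, cosθ=0.984951
  F = (M+m)·ẍ + m·l·cosθ·θ̈ − m·l·sinθ·θ̇² = 0.695323 + -0.342745 − -0.012340 = 0.364918
step 6→7:
  ẍ = (ẋ'−ẋ)/dt = (1.130047449−0.549014340)/0.045477 = 12.776417
  θ̈ = (θ̇'−θ̇)/dt = (-1.569229831−-0.838936924)/0.045477 = -16.058511
  sinθ=-0.205120, cosθ=0.978737
  F = (M+m)·ẍ + m·l·cosθ·θ̈ − m·l·sinθ·θ̇² = 14.391381 + -2.146409 − -0.019716 = 12.264688
step 7→8:
  ẍ = (ẋ'−ẋ)/dt = (0.513271196−1.130047449)/0.045477 = -13.562378
  θ̈ = (θ̇'−θ̇)/dt = (-1.026867834−-1.569229831)/0.045477 = 11.926072
  sinθ=-0.242303, cosθ=0.970201
  F = (M+m)·ẍ + m·l·cosθ·θ̈ − m·l·sinθ·θ̇² = -15.276689 + 1.580157 − -0.081484 = -13.615048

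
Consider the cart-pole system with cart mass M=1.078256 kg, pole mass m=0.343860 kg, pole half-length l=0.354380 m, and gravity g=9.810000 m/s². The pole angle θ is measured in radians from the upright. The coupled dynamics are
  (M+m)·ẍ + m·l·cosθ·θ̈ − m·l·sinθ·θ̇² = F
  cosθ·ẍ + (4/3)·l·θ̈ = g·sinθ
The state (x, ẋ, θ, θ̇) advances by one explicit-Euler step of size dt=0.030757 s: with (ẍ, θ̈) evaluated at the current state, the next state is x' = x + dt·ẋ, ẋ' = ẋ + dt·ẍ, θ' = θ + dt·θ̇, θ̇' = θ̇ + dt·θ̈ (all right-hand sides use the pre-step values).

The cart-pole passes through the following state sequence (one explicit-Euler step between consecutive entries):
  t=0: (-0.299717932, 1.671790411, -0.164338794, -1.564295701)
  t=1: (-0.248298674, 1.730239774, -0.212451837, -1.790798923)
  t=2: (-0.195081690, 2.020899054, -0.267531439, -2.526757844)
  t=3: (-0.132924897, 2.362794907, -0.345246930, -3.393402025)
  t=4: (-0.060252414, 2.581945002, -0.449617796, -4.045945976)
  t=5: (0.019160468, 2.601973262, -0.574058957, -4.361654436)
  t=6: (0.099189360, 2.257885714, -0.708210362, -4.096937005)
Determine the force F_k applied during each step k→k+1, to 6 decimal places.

step 0→1:
  ẍ = (ẋ'−ẋ)/dt = (1.730239774−1.671790411)/0.030757 = 1.900360
  θ̈ = (θ̇'−θ̇)/dt = (-1.790798923−-1.564295701)/0.030757 = -7.364282
  sinθ=-0.163600, cosθ=0.986527
  F = (M+m)·ẍ + m·l·cosθ·θ̈ − m·l·sinθ·θ̇² = 2.702532 + -0.885299 − -0.048783 = 1.866016
step 1→2:
  ẍ = (ẋ'−ẋ)/dt = (2.020899054−1.730239774)/0.030757 = 9.450183
  θ̈ = (θ̇'−θ̇)/dt = (-2.526757844−-1.790798923)/0.030757 = -23.928176
  sinθ=-0.210857, cosθ=0.977517
  F = (M+m)·ẍ + m·l·cosθ·θ̈ − m·l·sinθ·θ̇² = 13.439257 + -2.850262 − -0.082401 = 10.671396
step 2→3:
  ẍ = (ẋ'−ẋ)/dt = (2.362794907−2.020899054)/0.030757 = 11.116034
  θ̈ = (θ̇'−θ̇)/dt = (-3.393402025−-2.526757844)/0.030757 = -28.177136
  sinθ=-0.264351, cosθ=0.964426
  F = (M+m)·ẍ + m·l·cosθ·θ̈ − m·l·sinθ·θ̇² = 15.808290 + -3.311439 − -0.205665 = 12.702515
step 3→4:
  ẍ = (ẋ'−ẋ)/dt = (2.581945002−2.362794907)/0.030757 = 7.125210
  θ̈ = (θ̇'−θ̇)/dt = (-4.045945976−-3.393402025)/0.030757 = -21.216112
  sinθ=-0.338429, cosθ=0.940992
  F = (M+m)·ẍ + m·l·cosθ·θ̈ − m·l·sinθ·θ̇² = 10.132876 + -2.432778 − -0.474886 = 8.174983
step 4→5:
  ẍ = (ẋ'−ẋ)/dt = (2.601973262−2.581945002)/0.030757 = 0.651177
  θ̈ = (θ̇'−θ̇)/dt = (-4.361654436−-4.045945976)/0.030757 = -10.264605
  sinθ=-0.434621, cosθ=0.900613
  F = (M+m)·ẍ + m·l·cosθ·θ̈ − m·l·sinθ·θ̇² = 0.926050 + -1.126501 − -0.866966 = 0.666515
step 5→6:
  ẍ = (ẋ'−ẋ)/dt = (2.257885714−2.601973262)/0.030757 = -11.187292
  θ̈ = (θ̇'−θ̇)/dt = (-4.096937005−-4.361654436)/0.030757 = 8.606738
  sinθ=-0.543045, cosθ=0.839704
  F = (M+m)·ẍ + m·l·cosθ·θ̈ − m·l·sinθ·θ̇² = -15.909627 + 0.880675 − -1.258894 = -13.770059

F_0 = 1.866016 N
F_1 = 10.671396 N
F_2 = 12.702515 N
F_3 = 8.174983 N
F_4 = 0.666515 N
F_5 = -13.770059 N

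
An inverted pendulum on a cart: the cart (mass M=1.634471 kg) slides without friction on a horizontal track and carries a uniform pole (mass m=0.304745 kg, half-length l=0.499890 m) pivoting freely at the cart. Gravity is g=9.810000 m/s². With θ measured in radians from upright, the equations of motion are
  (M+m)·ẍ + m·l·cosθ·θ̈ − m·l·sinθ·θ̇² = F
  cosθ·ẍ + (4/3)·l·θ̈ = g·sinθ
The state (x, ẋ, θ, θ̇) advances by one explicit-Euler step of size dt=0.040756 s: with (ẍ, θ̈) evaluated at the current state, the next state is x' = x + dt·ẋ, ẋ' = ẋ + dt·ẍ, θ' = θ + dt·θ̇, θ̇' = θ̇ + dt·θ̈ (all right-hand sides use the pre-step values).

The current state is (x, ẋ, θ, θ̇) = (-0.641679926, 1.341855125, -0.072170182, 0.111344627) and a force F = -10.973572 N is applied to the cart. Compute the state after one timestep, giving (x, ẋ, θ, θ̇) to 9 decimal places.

sinθ=-0.072107548, cosθ=0.997396863
temp = (F + m·l·θ̇²·sinθ)/(M+m) = (-10.973572 + -0.000136185)/1.939216 = -5.658837481
θ̈ = (g·sinθ − cosθ·temp)/(l·(4/3 − m·cos²θ/(M+m))) = 8.390501590
ẍ = temp − m·l·θ̈·cosθ/(M+m) = -6.316254245
Euler: x'=-0.641679926+0.040756·1.341855125=-0.586991279, ẋ'=1.341855125+0.040756·-6.316254245=1.084429867
       θ'=-0.072170182+0.040756·0.111344627=-0.067632220, θ̇'=0.111344627+0.040756·8.390501590=0.453307910

(-0.586991279, 1.084429867, -0.067632220, 0.453307910)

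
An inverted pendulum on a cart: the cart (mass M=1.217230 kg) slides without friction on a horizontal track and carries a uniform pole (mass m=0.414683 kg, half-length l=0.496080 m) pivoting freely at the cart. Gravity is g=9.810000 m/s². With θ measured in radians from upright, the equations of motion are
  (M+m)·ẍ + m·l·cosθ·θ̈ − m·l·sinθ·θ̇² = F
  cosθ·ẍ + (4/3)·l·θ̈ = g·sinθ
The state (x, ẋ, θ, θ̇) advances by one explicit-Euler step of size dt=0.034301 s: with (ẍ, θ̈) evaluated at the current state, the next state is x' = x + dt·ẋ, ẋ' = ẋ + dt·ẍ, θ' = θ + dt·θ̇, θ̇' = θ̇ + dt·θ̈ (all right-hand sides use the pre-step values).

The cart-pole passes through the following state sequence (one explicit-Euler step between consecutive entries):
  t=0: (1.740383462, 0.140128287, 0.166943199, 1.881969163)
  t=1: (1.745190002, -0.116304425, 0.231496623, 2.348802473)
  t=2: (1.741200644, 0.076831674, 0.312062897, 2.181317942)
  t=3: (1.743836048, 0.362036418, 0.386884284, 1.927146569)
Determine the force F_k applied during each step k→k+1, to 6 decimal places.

F_0 = -9.560329 N
F_1 = 7.950632 N
F_2 = 11.817713 N

step 0→1:
  ẍ = (ẋ'−ẋ)/dt = (-0.116304425−0.140128287)/0.034301 = -7.475954
  θ̈ = (θ̇'−θ̇)/dt = (2.348802473−1.881969163)/0.034301 = 13.609904
  sinθ=0.166169, cosθ=0.986097
  F = (M+m)·ẍ + m·l·cosθ·θ̈ − m·l·sinθ·θ̇² = -12.200107 + 2.760850 − 0.121072 = -9.560329
step 1→2:
  ẍ = (ẋ'−ẋ)/dt = (0.076831674−-0.116304425)/0.034301 = 5.630626
  θ̈ = (θ̇'−θ̇)/dt = (2.181317942−2.348802473)/0.034301 = -4.882789
  sinθ=0.229434, cosθ=0.973324
  F = (M+m)·ẍ + m·l·cosθ·θ̈ − m·l·sinθ·θ̇² = 9.188692 + -0.977672 − 0.260387 = 7.950632
step 2→3:
  ẍ = (ẋ'−ẋ)/dt = (0.362036418−0.076831674)/0.034301 = 8.314765
  θ̈ = (θ̇'−θ̇)/dt = (1.927146569−2.181317942)/0.034301 = -7.410028
  sinθ=0.307023, cosθ=0.951702
  F = (M+m)·ẍ + m·l·cosθ·θ̈ − m·l·sinθ·θ̇² = 13.568973 + -1.450738 − 0.300522 = 11.817713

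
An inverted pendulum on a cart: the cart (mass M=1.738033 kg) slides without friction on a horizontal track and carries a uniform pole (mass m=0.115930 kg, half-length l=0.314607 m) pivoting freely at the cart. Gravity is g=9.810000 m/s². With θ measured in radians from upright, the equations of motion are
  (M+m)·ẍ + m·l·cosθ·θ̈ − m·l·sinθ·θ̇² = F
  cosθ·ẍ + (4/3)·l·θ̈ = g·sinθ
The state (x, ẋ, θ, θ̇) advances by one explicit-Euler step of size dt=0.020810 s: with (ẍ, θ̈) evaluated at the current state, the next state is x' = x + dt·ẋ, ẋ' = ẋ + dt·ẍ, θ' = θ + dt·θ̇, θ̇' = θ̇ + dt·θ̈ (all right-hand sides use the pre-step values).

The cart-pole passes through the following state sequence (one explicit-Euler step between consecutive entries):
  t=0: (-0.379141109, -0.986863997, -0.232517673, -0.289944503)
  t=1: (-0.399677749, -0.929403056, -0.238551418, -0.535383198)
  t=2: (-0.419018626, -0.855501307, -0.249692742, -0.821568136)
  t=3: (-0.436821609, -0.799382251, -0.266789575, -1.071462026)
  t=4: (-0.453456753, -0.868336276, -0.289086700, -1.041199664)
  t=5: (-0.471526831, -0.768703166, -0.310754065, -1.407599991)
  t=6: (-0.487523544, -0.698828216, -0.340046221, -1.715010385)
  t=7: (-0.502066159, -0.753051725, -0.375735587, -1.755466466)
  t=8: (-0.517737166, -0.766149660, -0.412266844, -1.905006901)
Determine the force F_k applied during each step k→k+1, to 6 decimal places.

step 0→1:
  ẍ = (ẋ'−ẋ)/dt = (-0.929403056−-0.986863997)/0.020810 = 2.761218
  θ̈ = (θ̇'−θ̇)/dt = (-0.535383198−-0.289944503)/0.020810 = -11.794267
  sinθ=-0.230428, cosθ=0.973089
  F = (M+m)·ẍ + m·l·cosθ·θ̈ − m·l·sinθ·θ̇² = 5.119196 + -0.418589 − -0.000707 = 4.701313
step 1→2:
  ẍ = (ẋ'−ẋ)/dt = (-0.855501307−-0.929403056)/0.020810 = 3.551261
  θ̈ = (θ̇'−θ̇)/dt = (-0.821568136−-0.535383198)/0.020810 = -13.752280
  sinθ=-0.236295, cosθ=0.971681
  F = (M+m)·ẍ + m·l·cosθ·θ̈ − m·l·sinθ·θ̇² = 6.583907 + -0.487374 − -0.002470 = 6.099003
step 2→3:
  ẍ = (ẋ'−ẋ)/dt = (-0.799382251−-0.855501307)/0.020810 = 2.696735
  θ̈ = (θ̇'−θ̇)/dt = (-1.071462026−-0.821568136)/0.020810 = -12.008356
  sinθ=-0.247106, cosθ=0.968988
  F = (M+m)·ẍ + m·l·cosθ·θ̈ − m·l·sinθ·θ̇² = 4.999647 + -0.424391 − -0.006083 = 4.581339
step 3→4:
  ẍ = (ẋ'−ẋ)/dt = (-0.868336276−-0.799382251)/0.020810 = -3.313504
  θ̈ = (θ̇'−θ̇)/dt = (-1.041199664−-1.071462026)/0.020810 = 1.454222
  sinθ=-0.263636, cosθ=0.964622
  F = (M+m)·ẍ + m·l·cosθ·θ̈ − m·l·sinθ·θ̇² = -6.143114 + 0.051163 − -0.011039 = -6.080913
step 4→5:
  ẍ = (ẋ'−ẋ)/dt = (-0.768703166−-0.868336276)/0.020810 = 4.787752
  θ̈ = (θ̇'−θ̇)/dt = (-1.407599991−-1.041199664)/0.020810 = -17.606935
  sinθ=-0.285077, cosθ=0.958505
  F = (M+m)·ẍ + m·l·cosθ·θ̈ − m·l·sinθ·θ̇² = 8.876314 + -0.615520 − -0.011272 = 8.272066
step 5→6:
  ẍ = (ẋ'−ẋ)/dt = (-0.698828216−-0.768703166)/0.020810 = 3.357758
  θ̈ = (θ̇'−θ̇)/dt = (-1.715010385−-1.407599991)/0.020810 = -14.772244
  sinθ=-0.305777, cosθ=0.952103
  F = (M+m)·ẍ + m·l·cosθ·θ̈ − m·l·sinθ·θ̇² = 6.225160 + -0.512973 − -0.022097 = 5.734283
step 6→7:
  ẍ = (ẋ'−ẋ)/dt = (-0.753051725−-0.698828216)/0.020810 = -2.605647
  θ̈ = (θ̇'−θ̇)/dt = (-1.755466466−-1.715010385)/0.020810 = -1.944069
  sinθ=-0.333531, cosθ=0.942739
  F = (M+m)·ẍ + m·l·cosθ·θ̈ − m·l·sinθ·θ̇² = -4.830773 + -0.066845 − -0.035779 = -4.861838
step 7→8:
  ẍ = (ẋ'−ẋ)/dt = (-0.766149660−-0.753051725)/0.020810 = -0.629406
  θ̈ = (θ̇'−θ̇)/dt = (-1.905006901−-1.755466466)/0.020810 = -7.185989
  sinθ=-0.366957, cosθ=0.930238
  F = (M+m)·ẍ + m·l·cosθ·θ̈ − m·l·sinθ·θ̇² = -1.166895 + -0.243806 − -0.041244 = -1.369457

F_0 = 4.701313 N
F_1 = 6.099003 N
F_2 = 4.581339 N
F_3 = -6.080913 N
F_4 = 8.272066 N
F_5 = 5.734283 N
F_6 = -4.861838 N
F_7 = -1.369457 N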